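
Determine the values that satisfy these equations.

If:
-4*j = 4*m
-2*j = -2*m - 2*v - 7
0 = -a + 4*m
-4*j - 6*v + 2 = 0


Then:
a = -23/4
j = 23/16
m = -23/16
v = -5/8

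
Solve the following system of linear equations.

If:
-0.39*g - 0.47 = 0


Then:
g = -1.21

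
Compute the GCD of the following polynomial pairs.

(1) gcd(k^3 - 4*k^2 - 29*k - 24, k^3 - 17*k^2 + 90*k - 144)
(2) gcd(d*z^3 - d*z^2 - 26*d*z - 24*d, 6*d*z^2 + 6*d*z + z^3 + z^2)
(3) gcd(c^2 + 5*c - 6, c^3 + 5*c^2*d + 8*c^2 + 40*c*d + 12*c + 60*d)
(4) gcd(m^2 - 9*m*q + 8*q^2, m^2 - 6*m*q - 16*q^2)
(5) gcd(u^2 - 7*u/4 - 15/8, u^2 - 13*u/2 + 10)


(1) = k - 8
(2) = gcd((z - 6)*(z + 4)*(d*z + d), z*(6*d + z)*(z + 1)) = z + 1
(3) = c + 6
(4) = -m + 8*q
(5) = gcd((u - 5/2)*(u + 3/4), (u - 4)*(u - 5/2)) = u - 5/2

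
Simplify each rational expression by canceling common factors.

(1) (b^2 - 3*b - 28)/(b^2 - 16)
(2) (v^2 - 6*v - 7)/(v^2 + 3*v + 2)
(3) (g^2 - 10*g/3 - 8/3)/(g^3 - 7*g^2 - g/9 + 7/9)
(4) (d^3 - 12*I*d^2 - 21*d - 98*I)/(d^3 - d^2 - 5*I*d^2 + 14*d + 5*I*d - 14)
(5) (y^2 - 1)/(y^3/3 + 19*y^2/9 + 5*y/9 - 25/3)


(1) = (b - 7)/(b - 4)
(2) = (v - 7)/(v + 2)
(3) = (9*g^2 - 30*g - 24)/(9*g^3 - 63*g^2 - g + 7)
(4) = (d - 7*I)/(d - 1)
(5) = (9*y^2 - 9)/(3*y^3 + 19*y^2 + 5*y - 75)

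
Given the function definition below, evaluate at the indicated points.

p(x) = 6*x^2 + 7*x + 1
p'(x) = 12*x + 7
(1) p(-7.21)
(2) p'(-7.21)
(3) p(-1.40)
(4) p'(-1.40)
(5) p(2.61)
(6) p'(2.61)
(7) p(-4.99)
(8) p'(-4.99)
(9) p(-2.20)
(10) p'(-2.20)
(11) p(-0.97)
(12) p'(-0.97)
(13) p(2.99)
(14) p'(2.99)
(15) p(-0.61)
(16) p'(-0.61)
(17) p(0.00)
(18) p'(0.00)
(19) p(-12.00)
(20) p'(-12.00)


(1) = 262.43
(2) = -79.52
(3) = 2.96
(4) = -9.80
(5) = 60.14
(6) = 38.32
(7) = 115.47
(8) = -52.88
(9) = 14.64
(10) = -19.40
(11) = -0.14
(12) = -4.64
(13) = 75.57
(14) = 42.88
(15) = -1.04
(16) = -0.32
(17) = 1.00
(18) = 7.00
(19) = 781.00
(20) = -137.00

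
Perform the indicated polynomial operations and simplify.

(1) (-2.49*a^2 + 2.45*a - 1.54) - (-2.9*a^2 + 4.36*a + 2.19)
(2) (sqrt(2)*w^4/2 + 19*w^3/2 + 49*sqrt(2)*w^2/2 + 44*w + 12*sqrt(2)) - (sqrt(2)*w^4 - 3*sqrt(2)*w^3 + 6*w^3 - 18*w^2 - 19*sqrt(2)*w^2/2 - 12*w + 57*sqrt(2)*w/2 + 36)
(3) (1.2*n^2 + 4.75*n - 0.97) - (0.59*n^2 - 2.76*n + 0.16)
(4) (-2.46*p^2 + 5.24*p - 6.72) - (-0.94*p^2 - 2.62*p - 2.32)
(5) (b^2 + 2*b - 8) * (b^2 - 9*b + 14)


(1) = 0.41*a^2 - 1.91*a - 3.73
(2) = -sqrt(2)*w^4/2 + 7*w^3/2 + 3*sqrt(2)*w^3 + 18*w^2 + 34*sqrt(2)*w^2 - 57*sqrt(2)*w/2 + 56*w - 36 + 12*sqrt(2)
(3) = 0.61*n^2 + 7.51*n - 1.13
(4) = -1.52*p^2 + 7.86*p - 4.4
(5) = b^4 - 7*b^3 - 12*b^2 + 100*b - 112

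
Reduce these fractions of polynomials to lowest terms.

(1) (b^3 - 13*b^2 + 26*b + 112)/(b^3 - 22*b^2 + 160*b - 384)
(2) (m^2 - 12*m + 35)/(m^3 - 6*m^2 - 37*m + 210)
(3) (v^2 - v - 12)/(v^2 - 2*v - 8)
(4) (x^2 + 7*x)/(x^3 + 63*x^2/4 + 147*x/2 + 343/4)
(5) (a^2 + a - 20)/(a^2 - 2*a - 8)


(1) = (b^2 - 5*b - 14)/(b^2 - 14*b + 48)
(2) = 1/(m + 6)
(3) = (v + 3)/(v + 2)
(4) = 4*x/(4*x^2 + 35*x + 49)
(5) = (a + 5)/(a + 2)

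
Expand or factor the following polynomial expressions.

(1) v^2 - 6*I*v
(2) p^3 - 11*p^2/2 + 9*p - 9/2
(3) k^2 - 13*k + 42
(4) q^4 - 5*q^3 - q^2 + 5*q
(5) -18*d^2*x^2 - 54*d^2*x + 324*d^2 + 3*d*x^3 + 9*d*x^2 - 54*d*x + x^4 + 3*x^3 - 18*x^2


(1) = v*(v - 6*I)
(2) = (p - 3)*(p - 3/2)*(p - 1)
(3) = (k - 7)*(k - 6)
(4) = q*(q - 5)*(q - 1)*(q + 1)
(5) = (-3*d + x)*(6*d + x)*(x - 3)*(x + 6)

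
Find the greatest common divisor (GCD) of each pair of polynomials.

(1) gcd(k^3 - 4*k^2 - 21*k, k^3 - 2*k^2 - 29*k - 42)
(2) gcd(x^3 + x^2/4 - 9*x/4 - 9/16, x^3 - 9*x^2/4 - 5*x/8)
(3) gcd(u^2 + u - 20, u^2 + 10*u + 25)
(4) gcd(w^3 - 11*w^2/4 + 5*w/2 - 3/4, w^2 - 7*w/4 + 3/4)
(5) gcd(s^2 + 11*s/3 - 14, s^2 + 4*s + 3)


(1) = k^2 - 4*k - 21
(2) = x + 1/4
(3) = u + 5
(4) = w^2 - 7*w/4 + 3/4
(5) = 1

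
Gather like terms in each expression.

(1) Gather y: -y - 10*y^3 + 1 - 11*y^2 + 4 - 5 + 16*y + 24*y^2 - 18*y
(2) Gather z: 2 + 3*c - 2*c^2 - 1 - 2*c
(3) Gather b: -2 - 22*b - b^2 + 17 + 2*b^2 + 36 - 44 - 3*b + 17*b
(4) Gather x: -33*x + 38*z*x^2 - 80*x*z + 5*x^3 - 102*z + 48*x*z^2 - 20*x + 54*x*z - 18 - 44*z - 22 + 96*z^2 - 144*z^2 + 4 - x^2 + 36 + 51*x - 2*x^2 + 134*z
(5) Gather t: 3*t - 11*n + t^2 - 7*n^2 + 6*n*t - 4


(1) = -10*y^3 + 13*y^2 - 3*y
(2) = -2*c^2 + c + 1
(3) = b^2 - 8*b + 7
(4) = 5*x^3 + x^2*(38*z - 3) + x*(48*z^2 - 26*z - 2) - 48*z^2 - 12*z
(5) = -7*n^2 - 11*n + t^2 + t*(6*n + 3) - 4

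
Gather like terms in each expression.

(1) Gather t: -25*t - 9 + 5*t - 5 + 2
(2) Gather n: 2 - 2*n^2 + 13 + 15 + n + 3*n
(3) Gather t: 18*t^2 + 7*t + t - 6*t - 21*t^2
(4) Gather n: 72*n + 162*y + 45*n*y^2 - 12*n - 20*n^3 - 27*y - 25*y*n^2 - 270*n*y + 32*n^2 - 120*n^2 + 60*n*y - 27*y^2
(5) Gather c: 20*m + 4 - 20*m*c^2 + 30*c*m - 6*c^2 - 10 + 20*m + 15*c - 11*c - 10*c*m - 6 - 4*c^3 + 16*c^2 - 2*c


(1) = -20*t - 12
(2) = -2*n^2 + 4*n + 30
(3) = -3*t^2 + 2*t
(4) = -20*n^3 + n^2*(-25*y - 88) + n*(45*y^2 - 210*y + 60) - 27*y^2 + 135*y
(5) = -4*c^3 + c^2*(10 - 20*m) + c*(20*m + 2) + 40*m - 12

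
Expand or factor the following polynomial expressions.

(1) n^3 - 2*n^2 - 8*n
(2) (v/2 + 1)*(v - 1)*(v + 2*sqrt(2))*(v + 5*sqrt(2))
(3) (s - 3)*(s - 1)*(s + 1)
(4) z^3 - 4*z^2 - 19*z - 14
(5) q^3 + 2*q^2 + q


(1) = n*(n - 4)*(n + 2)
(2) = v^4/2 + v^3/2 + 7*sqrt(2)*v^3/2 + 7*sqrt(2)*v^2/2 + 9*v^2 - 7*sqrt(2)*v + 10*v - 20
(3) = s^3 - 3*s^2 - s + 3
(4) = (z - 7)*(z + 1)*(z + 2)
(5) = q*(q + 1)^2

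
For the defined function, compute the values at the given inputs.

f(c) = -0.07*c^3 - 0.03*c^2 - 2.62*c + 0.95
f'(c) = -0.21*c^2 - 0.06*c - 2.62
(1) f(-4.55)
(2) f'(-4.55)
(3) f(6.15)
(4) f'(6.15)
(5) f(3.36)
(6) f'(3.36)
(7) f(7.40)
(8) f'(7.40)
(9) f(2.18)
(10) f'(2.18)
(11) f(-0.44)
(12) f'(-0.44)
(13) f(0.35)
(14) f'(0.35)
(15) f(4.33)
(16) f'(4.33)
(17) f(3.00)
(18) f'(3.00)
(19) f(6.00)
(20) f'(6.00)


(1) = 18.84
(2) = -6.69
(3) = -32.58
(4) = -10.93
(5) = -10.85
(6) = -5.19
(7) = -48.45
(8) = -14.56
(9) = -5.63
(10) = -3.75
(11) = 2.10
(12) = -2.63
(13) = 0.03
(14) = -2.67
(15) = -16.64
(16) = -6.82
(17) = -9.07
(18) = -4.69
(19) = -30.97
(20) = -10.54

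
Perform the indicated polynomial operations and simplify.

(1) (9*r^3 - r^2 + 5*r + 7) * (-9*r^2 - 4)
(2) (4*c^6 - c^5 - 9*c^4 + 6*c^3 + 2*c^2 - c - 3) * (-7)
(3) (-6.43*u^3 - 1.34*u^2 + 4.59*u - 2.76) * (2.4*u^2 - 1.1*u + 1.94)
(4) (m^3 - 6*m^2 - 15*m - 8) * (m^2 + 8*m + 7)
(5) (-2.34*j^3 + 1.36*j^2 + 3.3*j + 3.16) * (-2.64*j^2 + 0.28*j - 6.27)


(1) = -81*r^5 + 9*r^4 - 81*r^3 - 59*r^2 - 20*r - 28
(2) = -28*c^6 + 7*c^5 + 63*c^4 - 42*c^3 - 14*c^2 + 7*c + 21
(3) = -15.432*u^5 + 3.857*u^4 + 0.0158*u^3 - 14.2726*u^2 + 11.9406*u - 5.3544
(4) = m^5 + 2*m^4 - 56*m^3 - 170*m^2 - 169*m - 56
(5) = 6.1776*j^5 - 4.2456*j^4 + 6.3406*j^3 - 15.9456*j^2 - 19.8062*j - 19.8132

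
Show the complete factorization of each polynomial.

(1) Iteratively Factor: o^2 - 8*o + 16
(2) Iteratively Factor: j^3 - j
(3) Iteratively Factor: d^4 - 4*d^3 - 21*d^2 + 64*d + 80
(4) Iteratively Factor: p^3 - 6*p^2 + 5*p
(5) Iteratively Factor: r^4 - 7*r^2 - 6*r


(1) = (o - 4)*(o - 4)
(2) = (j + 1)*(j^2 - j) = (j - 1)*(j + 1)*(j)
(3) = (d + 4)*(d^3 - 8*d^2 + 11*d + 20) = (d - 4)*(d + 4)*(d^2 - 4*d - 5) = (d - 5)*(d - 4)*(d + 4)*(d + 1)
(4) = (p - 1)*(p^2 - 5*p) = p*(p - 1)*(p - 5)
(5) = (r)*(r^3 - 7*r - 6) = r*(r - 3)*(r^2 + 3*r + 2) = r*(r - 3)*(r + 1)*(r + 2)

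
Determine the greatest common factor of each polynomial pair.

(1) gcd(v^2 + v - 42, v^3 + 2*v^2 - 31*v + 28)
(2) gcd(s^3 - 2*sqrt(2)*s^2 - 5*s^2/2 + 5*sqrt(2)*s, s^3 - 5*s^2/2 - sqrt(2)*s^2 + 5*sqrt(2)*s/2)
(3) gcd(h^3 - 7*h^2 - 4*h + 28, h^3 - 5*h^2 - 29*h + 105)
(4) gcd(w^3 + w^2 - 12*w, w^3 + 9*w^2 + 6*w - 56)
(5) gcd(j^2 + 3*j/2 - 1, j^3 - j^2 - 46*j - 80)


(1) = gcd((v - 6)*(v + 7), (v - 4)*(v - 1)*(v + 7)) = v + 7
(2) = gcd(s*(s - 5/2)*(s - 2*sqrt(2)), s*(s - 5/2)*(s - sqrt(2))) = s^2 - 5*s/2
(3) = gcd((h - 7)*(h - 2)*(h + 2), (h - 7)*(h - 3)*(h + 5)) = h - 7
(4) = gcd(w*(w - 3)*(w + 4), (w - 2)*(w + 4)*(w + 7)) = w + 4
(5) = j + 2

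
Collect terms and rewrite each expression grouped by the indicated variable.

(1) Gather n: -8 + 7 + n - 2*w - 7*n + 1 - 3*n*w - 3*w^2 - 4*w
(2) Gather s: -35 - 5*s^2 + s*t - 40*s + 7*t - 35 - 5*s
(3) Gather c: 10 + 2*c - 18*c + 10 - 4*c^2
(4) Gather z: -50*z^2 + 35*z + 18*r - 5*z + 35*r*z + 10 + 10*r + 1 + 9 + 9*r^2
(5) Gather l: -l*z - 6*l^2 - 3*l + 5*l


(1) = n*(-3*w - 6) - 3*w^2 - 6*w
(2) = -5*s^2 + s*(t - 45) + 7*t - 70
(3) = -4*c^2 - 16*c + 20
(4) = 9*r^2 + 28*r - 50*z^2 + z*(35*r + 30) + 20
(5) = -6*l^2 + l*(2 - z)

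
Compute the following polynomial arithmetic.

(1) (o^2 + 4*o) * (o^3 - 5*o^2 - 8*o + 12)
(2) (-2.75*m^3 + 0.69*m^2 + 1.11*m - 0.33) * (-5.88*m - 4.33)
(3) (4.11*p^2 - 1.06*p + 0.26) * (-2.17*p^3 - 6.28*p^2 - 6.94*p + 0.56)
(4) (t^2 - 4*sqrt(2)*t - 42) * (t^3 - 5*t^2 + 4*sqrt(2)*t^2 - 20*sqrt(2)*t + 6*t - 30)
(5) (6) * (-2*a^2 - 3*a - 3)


(1) = o^5 - o^4 - 28*o^3 - 20*o^2 + 48*o
(2) = 16.17*m^4 + 7.8503*m^3 - 9.5145*m^2 - 2.8659*m + 1.4289
(3) = -8.9187*p^5 - 23.5106*p^4 - 22.4308*p^3 + 8.0252*p^2 - 2.398*p + 0.1456
(4) = t^5 - 5*t^4 - 68*t^3 - 192*sqrt(2)*t^2 + 340*t^2 - 252*t + 960*sqrt(2)*t + 1260
(5) = -12*a^2 - 18*a - 18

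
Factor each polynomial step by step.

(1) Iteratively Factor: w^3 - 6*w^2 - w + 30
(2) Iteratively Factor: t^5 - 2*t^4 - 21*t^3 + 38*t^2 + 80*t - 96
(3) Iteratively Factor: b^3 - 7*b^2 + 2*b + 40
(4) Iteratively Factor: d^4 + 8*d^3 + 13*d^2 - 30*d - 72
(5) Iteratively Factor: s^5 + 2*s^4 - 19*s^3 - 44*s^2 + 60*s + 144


(1) = (w - 3)*(w^2 - 3*w - 10) = (w - 3)*(w + 2)*(w - 5)
(2) = (t - 1)*(t^4 - t^3 - 22*t^2 + 16*t + 96) = (t - 1)*(t + 2)*(t^3 - 3*t^2 - 16*t + 48) = (t - 3)*(t - 1)*(t + 2)*(t^2 - 16) = (t - 3)*(t - 1)*(t + 2)*(t + 4)*(t - 4)
(3) = (b - 5)*(b^2 - 2*b - 8) = (b - 5)*(b + 2)*(b - 4)
(4) = (d + 4)*(d^3 + 4*d^2 - 3*d - 18) = (d + 3)*(d + 4)*(d^2 + d - 6) = (d - 2)*(d + 3)*(d + 4)*(d + 3)
(5) = (s + 3)*(s^4 - s^3 - 16*s^2 + 4*s + 48) = (s + 3)^2*(s^3 - 4*s^2 - 4*s + 16) = (s + 2)*(s + 3)^2*(s^2 - 6*s + 8) = (s - 2)*(s + 2)*(s + 3)^2*(s - 4)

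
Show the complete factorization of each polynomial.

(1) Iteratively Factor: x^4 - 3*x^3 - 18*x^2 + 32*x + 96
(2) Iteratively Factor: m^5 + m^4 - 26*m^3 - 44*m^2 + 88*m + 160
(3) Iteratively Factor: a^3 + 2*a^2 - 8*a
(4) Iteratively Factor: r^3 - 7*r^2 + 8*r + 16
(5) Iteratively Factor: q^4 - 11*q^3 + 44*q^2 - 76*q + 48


(1) = (x + 3)*(x^3 - 6*x^2 + 32) = (x - 4)*(x + 3)*(x^2 - 2*x - 8) = (x - 4)*(x + 2)*(x + 3)*(x - 4)
(2) = (m - 2)*(m^4 + 3*m^3 - 20*m^2 - 84*m - 80) = (m - 2)*(m + 2)*(m^3 + m^2 - 22*m - 40) = (m - 2)*(m + 2)*(m + 4)*(m^2 - 3*m - 10) = (m - 2)*(m + 2)^2*(m + 4)*(m - 5)
(3) = (a)*(a^2 + 2*a - 8) = a*(a - 2)*(a + 4)
(4) = (r - 4)*(r^2 - 3*r - 4) = (r - 4)*(r + 1)*(r - 4)
(5) = (q - 3)*(q^3 - 8*q^2 + 20*q - 16) = (q - 3)*(q - 2)*(q^2 - 6*q + 8) = (q - 4)*(q - 3)*(q - 2)*(q - 2)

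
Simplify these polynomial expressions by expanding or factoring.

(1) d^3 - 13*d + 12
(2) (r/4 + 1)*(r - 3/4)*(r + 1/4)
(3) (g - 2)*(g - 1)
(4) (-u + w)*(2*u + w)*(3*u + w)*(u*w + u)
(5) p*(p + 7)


(1) = (d - 3)*(d - 1)*(d + 4)
(2) = r^3/4 + 7*r^2/8 - 35*r/64 - 3/16
(3) = g^2 - 3*g + 2
(4) = -6*u^4*w - 6*u^4 + u^3*w^2 + u^3*w + 4*u^2*w^3 + 4*u^2*w^2 + u*w^4 + u*w^3
(5) = p^2 + 7*p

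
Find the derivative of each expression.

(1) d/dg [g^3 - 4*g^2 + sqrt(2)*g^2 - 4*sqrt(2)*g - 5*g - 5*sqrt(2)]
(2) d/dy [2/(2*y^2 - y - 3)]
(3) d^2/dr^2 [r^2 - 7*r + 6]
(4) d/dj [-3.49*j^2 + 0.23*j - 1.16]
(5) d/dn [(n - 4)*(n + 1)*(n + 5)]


(1) = 3*g^2 - 8*g + 2*sqrt(2)*g - 4*sqrt(2) - 5
(2) = 2*(1 - 4*y)/(-2*y^2 + y + 3)^2
(3) = 2
(4) = 0.23 - 6.98*j
(5) = 3*n^2 + 4*n - 19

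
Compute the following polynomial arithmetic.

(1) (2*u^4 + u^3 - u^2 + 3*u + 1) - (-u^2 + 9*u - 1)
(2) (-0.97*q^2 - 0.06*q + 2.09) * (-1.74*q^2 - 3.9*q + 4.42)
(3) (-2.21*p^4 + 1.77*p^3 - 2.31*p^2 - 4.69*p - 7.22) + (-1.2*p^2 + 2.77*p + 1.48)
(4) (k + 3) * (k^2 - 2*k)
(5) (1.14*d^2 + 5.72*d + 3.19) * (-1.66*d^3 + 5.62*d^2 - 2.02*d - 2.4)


(1) = 2*u^4 + u^3 - 6*u + 2
(2) = 1.6878*q^4 + 3.8874*q^3 - 7.69*q^2 - 8.4162*q + 9.2378
(3) = -2.21*p^4 + 1.77*p^3 - 3.51*p^2 - 1.92*p - 5.74
(4) = k^3 + k^2 - 6*k
(5) = -1.8924*d^5 - 3.0884*d^4 + 24.5482*d^3 + 3.6374*d^2 - 20.1718*d - 7.656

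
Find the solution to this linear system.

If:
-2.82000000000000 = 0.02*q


Then:
q = -141.00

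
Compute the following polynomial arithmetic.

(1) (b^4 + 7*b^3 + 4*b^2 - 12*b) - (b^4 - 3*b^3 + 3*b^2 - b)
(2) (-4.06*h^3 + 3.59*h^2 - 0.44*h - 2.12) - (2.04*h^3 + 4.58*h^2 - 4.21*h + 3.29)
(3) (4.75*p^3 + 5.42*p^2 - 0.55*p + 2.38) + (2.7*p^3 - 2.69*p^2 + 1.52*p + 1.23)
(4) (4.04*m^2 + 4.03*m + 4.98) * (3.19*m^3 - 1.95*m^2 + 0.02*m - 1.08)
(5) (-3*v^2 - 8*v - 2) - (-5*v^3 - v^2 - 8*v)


(1) = 10*b^3 + b^2 - 11*b
(2) = -6.1*h^3 - 0.99*h^2 + 3.77*h - 5.41
(3) = 7.45*p^3 + 2.73*p^2 + 0.97*p + 3.61
(4) = 12.8876*m^5 + 4.9777*m^4 + 8.1085*m^3 - 13.9936*m^2 - 4.2528*m - 5.3784
(5) = 5*v^3 - 2*v^2 - 2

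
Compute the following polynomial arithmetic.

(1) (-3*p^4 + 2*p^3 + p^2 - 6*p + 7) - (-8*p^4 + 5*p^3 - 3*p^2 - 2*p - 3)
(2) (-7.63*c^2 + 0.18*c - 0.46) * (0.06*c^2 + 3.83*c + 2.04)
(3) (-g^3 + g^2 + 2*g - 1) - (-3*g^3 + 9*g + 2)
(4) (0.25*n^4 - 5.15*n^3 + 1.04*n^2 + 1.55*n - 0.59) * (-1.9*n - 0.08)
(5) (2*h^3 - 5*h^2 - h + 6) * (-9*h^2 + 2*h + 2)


(1) = 5*p^4 - 3*p^3 + 4*p^2 - 4*p + 10
(2) = -0.4578*c^4 - 29.2121*c^3 - 14.9034*c^2 - 1.3946*c - 0.9384
(3) = 2*g^3 + g^2 - 7*g - 3
(4) = -0.475*n^5 + 9.765*n^4 - 1.564*n^3 - 3.0282*n^2 + 0.997*n + 0.0472
(5) = -18*h^5 + 49*h^4 + 3*h^3 - 66*h^2 + 10*h + 12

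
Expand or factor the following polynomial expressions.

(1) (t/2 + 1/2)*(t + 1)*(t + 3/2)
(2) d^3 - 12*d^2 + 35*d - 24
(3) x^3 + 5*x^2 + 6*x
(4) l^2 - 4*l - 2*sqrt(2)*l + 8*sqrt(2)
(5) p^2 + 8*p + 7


(1) = t^3/2 + 7*t^2/4 + 2*t + 3/4
(2) = (d - 8)*(d - 3)*(d - 1)
(3) = x*(x + 2)*(x + 3)
(4) = (l - 4)*(l - 2*sqrt(2))
(5) = (p + 1)*(p + 7)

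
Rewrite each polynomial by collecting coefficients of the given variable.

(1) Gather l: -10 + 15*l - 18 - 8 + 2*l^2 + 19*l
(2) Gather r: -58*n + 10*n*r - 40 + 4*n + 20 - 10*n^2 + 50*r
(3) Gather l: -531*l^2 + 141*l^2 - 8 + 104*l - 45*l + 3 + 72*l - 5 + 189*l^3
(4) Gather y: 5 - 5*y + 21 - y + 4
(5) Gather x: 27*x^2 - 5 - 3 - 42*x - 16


(1) = 2*l^2 + 34*l - 36
(2) = -10*n^2 - 54*n + r*(10*n + 50) - 20
(3) = 189*l^3 - 390*l^2 + 131*l - 10
(4) = 30 - 6*y
(5) = 27*x^2 - 42*x - 24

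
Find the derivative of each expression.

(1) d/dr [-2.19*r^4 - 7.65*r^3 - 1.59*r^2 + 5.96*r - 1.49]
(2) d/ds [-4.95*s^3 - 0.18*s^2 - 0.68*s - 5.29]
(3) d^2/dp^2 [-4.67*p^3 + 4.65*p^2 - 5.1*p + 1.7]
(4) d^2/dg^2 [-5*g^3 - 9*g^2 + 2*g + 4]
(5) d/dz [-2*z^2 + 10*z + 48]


(1) = -8.76*r^3 - 22.95*r^2 - 3.18*r + 5.96
(2) = -14.85*s^2 - 0.36*s - 0.68
(3) = 9.3 - 28.02*p
(4) = -30*g - 18
(5) = 10 - 4*z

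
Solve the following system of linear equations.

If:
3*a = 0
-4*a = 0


Then:
a = 0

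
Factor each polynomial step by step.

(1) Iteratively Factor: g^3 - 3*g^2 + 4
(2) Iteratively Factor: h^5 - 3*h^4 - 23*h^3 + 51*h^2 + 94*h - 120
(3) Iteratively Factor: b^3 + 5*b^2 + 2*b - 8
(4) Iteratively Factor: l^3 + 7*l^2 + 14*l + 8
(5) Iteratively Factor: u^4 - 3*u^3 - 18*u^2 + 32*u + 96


(1) = (g - 2)*(g^2 - g - 2) = (g - 2)^2*(g + 1)
(2) = (h - 5)*(h^4 + 2*h^3 - 13*h^2 - 14*h + 24) = (h - 5)*(h + 4)*(h^3 - 2*h^2 - 5*h + 6) = (h - 5)*(h - 1)*(h + 4)*(h^2 - h - 6) = (h - 5)*(h - 3)*(h - 1)*(h + 4)*(h + 2)
(3) = (b + 2)*(b^2 + 3*b - 4) = (b + 2)*(b + 4)*(b - 1)
(4) = (l + 4)*(l^2 + 3*l + 2) = (l + 2)*(l + 4)*(l + 1)
(5) = (u - 4)*(u^3 + u^2 - 14*u - 24) = (u - 4)^2*(u^2 + 5*u + 6) = (u - 4)^2*(u + 2)*(u + 3)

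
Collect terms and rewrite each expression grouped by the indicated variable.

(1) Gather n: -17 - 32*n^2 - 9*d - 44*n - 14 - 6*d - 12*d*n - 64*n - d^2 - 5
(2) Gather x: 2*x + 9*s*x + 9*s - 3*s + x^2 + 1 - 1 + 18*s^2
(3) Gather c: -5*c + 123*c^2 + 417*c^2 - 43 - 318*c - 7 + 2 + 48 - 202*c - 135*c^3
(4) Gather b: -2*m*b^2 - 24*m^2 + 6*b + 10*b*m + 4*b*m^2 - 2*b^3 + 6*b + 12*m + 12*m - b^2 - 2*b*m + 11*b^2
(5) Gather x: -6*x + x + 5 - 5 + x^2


(1) = -d^2 - 15*d - 32*n^2 + n*(-12*d - 108) - 36
(2) = 18*s^2 + 6*s + x^2 + x*(9*s + 2)
(3) = -135*c^3 + 540*c^2 - 525*c
(4) = -2*b^3 + b^2*(10 - 2*m) + b*(4*m^2 + 8*m + 12) - 24*m^2 + 24*m
(5) = x^2 - 5*x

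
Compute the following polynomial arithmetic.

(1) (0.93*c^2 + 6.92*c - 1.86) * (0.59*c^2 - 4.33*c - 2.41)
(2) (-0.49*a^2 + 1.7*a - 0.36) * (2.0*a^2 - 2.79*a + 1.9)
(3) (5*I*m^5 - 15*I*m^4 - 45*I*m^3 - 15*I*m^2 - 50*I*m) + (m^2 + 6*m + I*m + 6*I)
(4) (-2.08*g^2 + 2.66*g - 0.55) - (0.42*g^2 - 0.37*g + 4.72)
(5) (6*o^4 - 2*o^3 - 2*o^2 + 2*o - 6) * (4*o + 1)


(1) = 0.5487*c^4 + 0.0559*c^3 - 33.3023*c^2 - 8.6234*c + 4.4826
(2) = -0.98*a^4 + 4.7671*a^3 - 6.394*a^2 + 4.2344*a - 0.684
(3) = 5*I*m^5 - 15*I*m^4 - 45*I*m^3 + m^2 - 15*I*m^2 + 6*m - 49*I*m + 6*I
(4) = -2.5*g^2 + 3.03*g - 5.27
(5) = 24*o^5 - 2*o^4 - 10*o^3 + 6*o^2 - 22*o - 6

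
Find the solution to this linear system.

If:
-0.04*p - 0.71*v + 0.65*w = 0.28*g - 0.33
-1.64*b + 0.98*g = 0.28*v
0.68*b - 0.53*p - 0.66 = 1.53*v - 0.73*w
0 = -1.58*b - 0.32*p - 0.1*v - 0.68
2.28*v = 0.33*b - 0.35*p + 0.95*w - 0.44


Then:
b = -0.06
g = -0.22
p = -1.70
v = -0.43
w = -1.18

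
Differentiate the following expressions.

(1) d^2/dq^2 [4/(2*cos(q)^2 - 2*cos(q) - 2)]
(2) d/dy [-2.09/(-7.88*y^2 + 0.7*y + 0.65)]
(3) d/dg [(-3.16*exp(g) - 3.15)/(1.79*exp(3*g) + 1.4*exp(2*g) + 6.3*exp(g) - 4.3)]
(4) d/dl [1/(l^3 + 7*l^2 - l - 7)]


(1) = 2*(4*sin(q)^4 - 7*sin(q)^2 + 11*cos(q)/4 - 3*cos(3*q)/4 - 1)/(sin(q)^2 + cos(q))^3
(2) = (1.463 - 32.9384*y)/(-7.88*y^2 + 0.7*y + 0.65)^2
(3) = (11.3128*exp(3*g) + 21.3395*exp(2*g) + 8.82*exp(g) + 33.433)*exp(g)/(3.2041*exp(6*g) + 5.012*exp(5*g) + 24.514*exp(4*g) + 2.246*exp(3*g) + 27.65*exp(2*g) - 54.18*exp(g) + 18.49)
(4) = (-3*l^2 - 14*l + 1)/(l^3 + 7*l^2 - l - 7)^2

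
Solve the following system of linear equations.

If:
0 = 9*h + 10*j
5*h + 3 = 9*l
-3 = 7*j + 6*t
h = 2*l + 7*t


Then:
h = 30/79
j = -27/79
l = 43/79
t = -8/79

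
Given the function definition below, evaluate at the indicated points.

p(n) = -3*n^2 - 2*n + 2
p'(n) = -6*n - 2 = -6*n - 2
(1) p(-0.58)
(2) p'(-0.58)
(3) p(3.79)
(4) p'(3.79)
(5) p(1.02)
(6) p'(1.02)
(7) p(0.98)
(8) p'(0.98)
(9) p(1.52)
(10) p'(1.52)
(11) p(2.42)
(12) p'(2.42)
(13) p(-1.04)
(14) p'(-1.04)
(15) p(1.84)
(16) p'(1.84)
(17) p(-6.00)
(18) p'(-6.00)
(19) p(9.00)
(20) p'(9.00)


(1) = 2.15
(2) = 1.48
(3) = -48.67
(4) = -24.74
(5) = -3.16
(6) = -8.12
(7) = -2.84
(8) = -7.88
(9) = -7.97
(10) = -11.12
(11) = -20.41
(12) = -16.52
(13) = 0.84
(14) = 4.24
(15) = -11.84
(16) = -13.04
(17) = -94.00
(18) = 34.00
(19) = -259.00
(20) = -56.00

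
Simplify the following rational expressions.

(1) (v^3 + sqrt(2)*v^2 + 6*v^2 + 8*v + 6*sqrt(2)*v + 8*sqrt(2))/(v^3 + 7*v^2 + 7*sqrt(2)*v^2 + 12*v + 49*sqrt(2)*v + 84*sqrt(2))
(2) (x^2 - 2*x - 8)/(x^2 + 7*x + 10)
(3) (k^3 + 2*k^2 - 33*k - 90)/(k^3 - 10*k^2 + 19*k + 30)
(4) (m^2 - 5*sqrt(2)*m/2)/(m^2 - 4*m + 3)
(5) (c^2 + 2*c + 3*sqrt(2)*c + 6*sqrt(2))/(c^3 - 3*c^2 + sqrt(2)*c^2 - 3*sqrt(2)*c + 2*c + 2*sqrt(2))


(1) = (v^2 + v*(sqrt(2) + 2) + 2*sqrt(2))/(v^2 + v*(3 + 7*sqrt(2)) + 21*sqrt(2))
(2) = (x - 4)/(x + 5)
(3) = (k^2 + 8*k + 15)/(k^2 - 4*k - 5)
(4) = (2*m^2 - 5*sqrt(2)*m)/(2*m^2 - 8*m + 6)
(5) = (c^2 + c*(2 + 3*sqrt(2)) + 6*sqrt(2))/(c^3 + c^2*(-3 + sqrt(2)) + c*(2 - 3*sqrt(2)) + 2*sqrt(2))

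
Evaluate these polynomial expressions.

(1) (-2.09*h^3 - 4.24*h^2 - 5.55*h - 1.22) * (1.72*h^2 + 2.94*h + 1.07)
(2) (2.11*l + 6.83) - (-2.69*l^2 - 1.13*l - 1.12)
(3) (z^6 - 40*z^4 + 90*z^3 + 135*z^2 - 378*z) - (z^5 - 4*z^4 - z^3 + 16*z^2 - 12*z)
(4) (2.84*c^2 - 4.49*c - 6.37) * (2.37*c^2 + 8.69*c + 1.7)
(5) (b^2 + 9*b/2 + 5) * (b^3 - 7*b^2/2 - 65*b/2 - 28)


(1) = -3.5948*h^5 - 13.4374*h^4 - 24.2479*h^3 - 22.9522*h^2 - 9.5253*h - 1.3054
(2) = 2.69*l^2 + 3.24*l + 7.95
(3) = z^6 - z^5 - 36*z^4 + 91*z^3 + 119*z^2 - 366*z
(4) = 6.7308*c^4 + 14.0383*c^3 - 49.287*c^2 - 62.9883*c - 10.829
(5) = b^5 + b^4 - 173*b^3/4 - 767*b^2/4 - 577*b/2 - 140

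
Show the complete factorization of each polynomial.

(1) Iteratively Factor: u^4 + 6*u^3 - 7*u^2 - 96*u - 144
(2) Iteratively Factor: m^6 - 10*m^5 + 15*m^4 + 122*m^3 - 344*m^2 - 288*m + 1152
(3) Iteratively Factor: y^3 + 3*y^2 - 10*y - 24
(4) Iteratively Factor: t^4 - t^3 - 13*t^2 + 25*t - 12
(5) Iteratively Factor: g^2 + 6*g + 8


(1) = (u + 4)*(u^3 + 2*u^2 - 15*u - 36) = (u - 4)*(u + 4)*(u^2 + 6*u + 9) = (u - 4)*(u + 3)*(u + 4)*(u + 3)
(2) = (m + 3)*(m^5 - 13*m^4 + 54*m^3 - 40*m^2 - 224*m + 384) = (m - 4)*(m + 3)*(m^4 - 9*m^3 + 18*m^2 + 32*m - 96) = (m - 4)*(m + 2)*(m + 3)*(m^3 - 11*m^2 + 40*m - 48) = (m - 4)^2*(m + 2)*(m + 3)*(m^2 - 7*m + 12) = (m - 4)^2*(m - 3)*(m + 2)*(m + 3)*(m - 4)
(3) = (y + 2)*(y^2 + y - 12) = (y + 2)*(y + 4)*(y - 3)
(4) = (t - 1)*(t^3 - 13*t + 12) = (t - 3)*(t - 1)*(t^2 + 3*t - 4) = (t - 3)*(t - 1)*(t + 4)*(t - 1)
(5) = (g + 4)*(g + 2)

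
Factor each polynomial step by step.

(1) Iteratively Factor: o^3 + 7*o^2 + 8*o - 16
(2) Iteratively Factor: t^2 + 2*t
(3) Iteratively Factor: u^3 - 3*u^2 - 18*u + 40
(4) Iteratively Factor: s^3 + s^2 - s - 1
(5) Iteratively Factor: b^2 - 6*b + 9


(1) = (o + 4)*(o^2 + 3*o - 4) = (o - 1)*(o + 4)*(o + 4)
(2) = (t)*(t + 2)
(3) = (u - 5)*(u^2 + 2*u - 8) = (u - 5)*(u + 4)*(u - 2)
(4) = (s + 1)*(s^2 - 1) = (s + 1)^2*(s - 1)
(5) = (b - 3)*(b - 3)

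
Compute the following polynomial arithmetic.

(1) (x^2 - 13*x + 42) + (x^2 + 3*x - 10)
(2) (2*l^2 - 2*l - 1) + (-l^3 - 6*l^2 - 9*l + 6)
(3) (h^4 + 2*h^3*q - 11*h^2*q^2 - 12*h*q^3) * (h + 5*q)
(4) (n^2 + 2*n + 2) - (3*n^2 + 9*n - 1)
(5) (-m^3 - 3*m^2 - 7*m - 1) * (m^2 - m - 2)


(1) = 2*x^2 - 10*x + 32
(2) = -l^3 - 4*l^2 - 11*l + 5
(3) = h^5 + 7*h^4*q - h^3*q^2 - 67*h^2*q^3 - 60*h*q^4
(4) = -2*n^2 - 7*n + 3
(5) = -m^5 - 2*m^4 - 2*m^3 + 12*m^2 + 15*m + 2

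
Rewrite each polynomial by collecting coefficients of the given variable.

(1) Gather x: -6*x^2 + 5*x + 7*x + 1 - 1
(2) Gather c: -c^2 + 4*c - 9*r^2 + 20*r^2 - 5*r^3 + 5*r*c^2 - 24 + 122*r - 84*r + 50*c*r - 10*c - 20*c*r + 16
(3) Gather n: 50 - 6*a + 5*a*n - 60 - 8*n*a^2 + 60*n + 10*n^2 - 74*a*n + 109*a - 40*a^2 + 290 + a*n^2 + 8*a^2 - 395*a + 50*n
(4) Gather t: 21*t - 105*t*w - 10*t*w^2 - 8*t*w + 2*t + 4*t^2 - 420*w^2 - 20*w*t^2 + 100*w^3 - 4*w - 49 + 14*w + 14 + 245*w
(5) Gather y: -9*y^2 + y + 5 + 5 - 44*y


(1) = -6*x^2 + 12*x
(2) = c^2*(5*r - 1) + c*(30*r - 6) - 5*r^3 + 11*r^2 + 38*r - 8
(3) = -32*a^2 - 292*a + n^2*(a + 10) + n*(-8*a^2 - 69*a + 110) + 280
(4) = t^2*(4 - 20*w) + t*(-10*w^2 - 113*w + 23) + 100*w^3 - 420*w^2 + 255*w - 35
(5) = -9*y^2 - 43*y + 10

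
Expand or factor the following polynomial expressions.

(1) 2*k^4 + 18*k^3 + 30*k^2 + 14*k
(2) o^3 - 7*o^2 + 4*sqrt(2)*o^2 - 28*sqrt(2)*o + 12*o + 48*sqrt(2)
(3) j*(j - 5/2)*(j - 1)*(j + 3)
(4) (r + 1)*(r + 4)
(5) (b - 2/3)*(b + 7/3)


(1) = k*(k + 7)*(sqrt(2)*k + sqrt(2))^2
(2) = (o - 4)*(o - 3)*(o + 4*sqrt(2))
(3) = j^4 - j^3/2 - 8*j^2 + 15*j/2
(4) = r^2 + 5*r + 4
(5) = b^2 + 5*b/3 - 14/9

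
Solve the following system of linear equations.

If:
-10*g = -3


Then:
g = 3/10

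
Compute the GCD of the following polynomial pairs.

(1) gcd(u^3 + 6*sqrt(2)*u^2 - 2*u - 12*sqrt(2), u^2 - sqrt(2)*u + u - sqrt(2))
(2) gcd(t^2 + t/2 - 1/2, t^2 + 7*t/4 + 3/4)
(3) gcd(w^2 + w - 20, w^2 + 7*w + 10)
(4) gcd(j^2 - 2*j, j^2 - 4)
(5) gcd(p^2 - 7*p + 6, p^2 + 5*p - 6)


(1) = u - sqrt(2)
(2) = t + 1
(3) = gcd((w - 4)*(w + 5), (w + 2)*(w + 5)) = w + 5
(4) = gcd(j*(j - 2), (j - 2)*(j + 2)) = j - 2
(5) = p - 1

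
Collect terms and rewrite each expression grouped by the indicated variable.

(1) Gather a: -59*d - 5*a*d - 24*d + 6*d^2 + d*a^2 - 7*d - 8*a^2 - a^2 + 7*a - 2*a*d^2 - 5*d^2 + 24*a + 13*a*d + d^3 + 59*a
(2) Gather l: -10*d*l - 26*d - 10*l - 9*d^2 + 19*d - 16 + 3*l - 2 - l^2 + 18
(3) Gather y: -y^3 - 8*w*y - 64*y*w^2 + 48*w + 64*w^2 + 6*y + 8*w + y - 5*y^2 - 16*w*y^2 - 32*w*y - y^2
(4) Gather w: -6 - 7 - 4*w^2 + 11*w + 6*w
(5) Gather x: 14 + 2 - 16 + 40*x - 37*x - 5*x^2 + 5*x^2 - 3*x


(1) = a^2*(d - 9) + a*(-2*d^2 + 8*d + 90) + d^3 + d^2 - 90*d
(2) = -9*d^2 - 7*d - l^2 + l*(-10*d - 7)
(3) = 64*w^2 + 56*w - y^3 + y^2*(-16*w - 6) + y*(-64*w^2 - 40*w + 7)
(4) = -4*w^2 + 17*w - 13
(5) = 0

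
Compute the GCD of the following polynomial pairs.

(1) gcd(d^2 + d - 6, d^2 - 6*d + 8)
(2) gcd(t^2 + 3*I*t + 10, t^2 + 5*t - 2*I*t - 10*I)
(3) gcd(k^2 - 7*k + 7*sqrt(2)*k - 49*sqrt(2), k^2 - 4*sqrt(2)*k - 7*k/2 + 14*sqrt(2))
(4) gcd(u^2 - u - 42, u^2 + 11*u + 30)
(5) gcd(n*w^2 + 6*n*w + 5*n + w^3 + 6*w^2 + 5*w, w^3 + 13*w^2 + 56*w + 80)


(1) = d - 2
(2) = gcd((t - 2*I)*(t + 5*I), (t + 5)*(t - 2*I)) = t - 2*I
(3) = 1
(4) = gcd((u - 7)*(u + 6), (u + 5)*(u + 6)) = u + 6
(5) = w + 5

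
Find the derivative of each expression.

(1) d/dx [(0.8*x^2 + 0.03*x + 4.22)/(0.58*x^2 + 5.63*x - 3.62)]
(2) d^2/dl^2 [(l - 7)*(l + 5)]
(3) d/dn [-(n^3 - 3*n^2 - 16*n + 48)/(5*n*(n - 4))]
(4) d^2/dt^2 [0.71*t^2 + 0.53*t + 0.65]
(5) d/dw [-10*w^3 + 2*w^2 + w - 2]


(1) = (4.4866*x^2 - 10.6872*x - 23.8672)/(0.3364*x^4 + 6.5308*x^3 + 27.4977*x^2 - 40.7612*x + 13.1044)
(2) = 2
(3) = (-n^2 - 12)/(5*n^2)
(4) = 1.42000000000000
(5) = -30*w^2 + 4*w + 1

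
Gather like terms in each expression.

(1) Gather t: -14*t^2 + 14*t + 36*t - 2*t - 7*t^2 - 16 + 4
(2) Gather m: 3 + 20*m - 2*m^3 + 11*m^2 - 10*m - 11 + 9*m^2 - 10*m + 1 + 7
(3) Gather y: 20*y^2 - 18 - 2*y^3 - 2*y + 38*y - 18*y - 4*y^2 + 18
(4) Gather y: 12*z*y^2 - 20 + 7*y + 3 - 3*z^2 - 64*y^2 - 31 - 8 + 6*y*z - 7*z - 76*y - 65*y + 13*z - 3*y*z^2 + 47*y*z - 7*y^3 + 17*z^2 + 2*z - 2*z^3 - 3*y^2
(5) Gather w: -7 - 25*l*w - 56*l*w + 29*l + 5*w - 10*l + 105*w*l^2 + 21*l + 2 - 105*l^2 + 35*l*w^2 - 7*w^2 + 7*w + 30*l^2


(1) = -21*t^2 + 48*t - 12
(2) = -2*m^3 + 20*m^2
(3) = -2*y^3 + 16*y^2 + 18*y
(4) = -7*y^3 + y^2*(12*z - 67) + y*(-3*z^2 + 53*z - 134) - 2*z^3 + 14*z^2 + 8*z - 56
(5) = -75*l^2 + 40*l + w^2*(35*l - 7) + w*(105*l^2 - 81*l + 12) - 5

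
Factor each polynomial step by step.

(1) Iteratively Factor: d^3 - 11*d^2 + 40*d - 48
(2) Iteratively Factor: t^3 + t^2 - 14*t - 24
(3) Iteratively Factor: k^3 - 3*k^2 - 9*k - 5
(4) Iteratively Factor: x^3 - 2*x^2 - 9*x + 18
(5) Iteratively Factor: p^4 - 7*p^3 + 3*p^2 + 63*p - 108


(1) = (d - 3)*(d^2 - 8*d + 16) = (d - 4)*(d - 3)*(d - 4)
(2) = (t + 2)*(t^2 - t - 12) = (t - 4)*(t + 2)*(t + 3)
(3) = (k + 1)*(k^2 - 4*k - 5) = (k - 5)*(k + 1)*(k + 1)
(4) = (x - 3)*(x^2 + x - 6) = (x - 3)*(x + 3)*(x - 2)
(5) = (p + 3)*(p^3 - 10*p^2 + 33*p - 36) = (p - 3)*(p + 3)*(p^2 - 7*p + 12) = (p - 4)*(p - 3)*(p + 3)*(p - 3)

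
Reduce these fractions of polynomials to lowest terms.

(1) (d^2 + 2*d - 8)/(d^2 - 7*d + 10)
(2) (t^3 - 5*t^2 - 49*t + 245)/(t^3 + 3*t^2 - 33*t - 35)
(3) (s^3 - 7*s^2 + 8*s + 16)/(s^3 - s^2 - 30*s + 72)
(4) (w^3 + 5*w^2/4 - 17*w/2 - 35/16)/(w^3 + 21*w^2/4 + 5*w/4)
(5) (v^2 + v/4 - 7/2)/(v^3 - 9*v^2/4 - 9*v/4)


(1) = (d + 4)/(d - 5)
(2) = (t - 7)/(t + 1)
(3) = (s^2 - 3*s - 4)/(s^2 + 3*s - 18)
(4) = (4*w^2 + 4*w - 35)/(4*w^2 + 20*w)
(5) = (4*v^2 + v - 14)/(4*v^3 - 9*v^2 - 9*v)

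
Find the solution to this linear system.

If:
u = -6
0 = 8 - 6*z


Then:
u = -6
z = 4/3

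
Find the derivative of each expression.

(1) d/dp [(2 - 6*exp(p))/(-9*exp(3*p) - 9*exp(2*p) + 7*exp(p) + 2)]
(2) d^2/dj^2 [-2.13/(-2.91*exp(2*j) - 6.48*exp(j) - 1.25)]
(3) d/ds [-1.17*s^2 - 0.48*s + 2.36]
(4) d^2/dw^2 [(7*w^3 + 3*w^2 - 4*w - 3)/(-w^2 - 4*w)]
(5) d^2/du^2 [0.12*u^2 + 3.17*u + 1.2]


(1) = (-108*exp(3*p) + 36*exp(p) - 26)*exp(p)/(81*exp(6*p) + 162*exp(5*p) - 45*exp(4*p) - 162*exp(3*p) + 13*exp(2*p) + 28*exp(p) + 4)
(2) = (2.13*(5.82*exp(j) + 6.48)*(11.64*exp(j) + 12.96)*exp(j) - (24.7932*exp(j) + 13.8024)*(2.91*exp(2*j) + 6.48*exp(j) + 1.25))*exp(j)/(2.91*exp(2*j) + 6.48*exp(j) + 1.25)^3
(3) = -2.34*s - 0.48
(4) = 6*(-32*w^3 + 3*w^2 + 12*w + 16)/(w^3*(w^3 + 12*w^2 + 48*w + 64))
(5) = 0.240000000000000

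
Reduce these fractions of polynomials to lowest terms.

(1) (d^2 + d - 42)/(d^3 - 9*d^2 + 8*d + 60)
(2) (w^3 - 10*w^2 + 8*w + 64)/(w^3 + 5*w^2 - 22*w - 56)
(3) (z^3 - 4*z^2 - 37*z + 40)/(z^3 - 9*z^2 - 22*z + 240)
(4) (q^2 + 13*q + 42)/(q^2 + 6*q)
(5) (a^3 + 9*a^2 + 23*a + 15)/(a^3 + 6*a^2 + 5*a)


(1) = (d + 7)/(d^2 - 3*d - 10)
(2) = (w - 8)/(w + 7)
(3) = (z - 1)/(z - 6)
(4) = (q + 7)/q
(5) = (a + 3)/a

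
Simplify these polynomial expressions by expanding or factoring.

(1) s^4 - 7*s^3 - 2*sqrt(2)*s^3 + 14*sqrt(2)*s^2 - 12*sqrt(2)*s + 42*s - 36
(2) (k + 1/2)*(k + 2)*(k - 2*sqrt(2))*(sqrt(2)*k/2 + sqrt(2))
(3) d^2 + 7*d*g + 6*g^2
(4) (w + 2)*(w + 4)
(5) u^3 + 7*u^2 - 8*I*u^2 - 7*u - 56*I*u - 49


(1) = (s - 6)*(s - 1)*(s - 3*sqrt(2))*(s + sqrt(2))
(2) = sqrt(2)*k^4/2 - 2*k^3 + 9*sqrt(2)*k^3/4 - 9*k^2 + 3*sqrt(2)*k^2 - 12*k + sqrt(2)*k - 4
(3) = (d + g)*(d + 6*g)
(4) = w^2 + 6*w + 8
(5) = (u + 7)*(u - 7*I)*(u - I)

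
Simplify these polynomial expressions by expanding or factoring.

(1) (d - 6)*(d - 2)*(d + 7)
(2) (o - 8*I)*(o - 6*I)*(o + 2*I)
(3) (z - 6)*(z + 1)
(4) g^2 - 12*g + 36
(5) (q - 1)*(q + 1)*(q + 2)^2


(1) = d^3 - d^2 - 44*d + 84
(2) = o^3 - 12*I*o^2 - 20*o - 96*I
(3) = z^2 - 5*z - 6
(4) = (g - 6)^2
(5) = q^4 + 4*q^3 + 3*q^2 - 4*q - 4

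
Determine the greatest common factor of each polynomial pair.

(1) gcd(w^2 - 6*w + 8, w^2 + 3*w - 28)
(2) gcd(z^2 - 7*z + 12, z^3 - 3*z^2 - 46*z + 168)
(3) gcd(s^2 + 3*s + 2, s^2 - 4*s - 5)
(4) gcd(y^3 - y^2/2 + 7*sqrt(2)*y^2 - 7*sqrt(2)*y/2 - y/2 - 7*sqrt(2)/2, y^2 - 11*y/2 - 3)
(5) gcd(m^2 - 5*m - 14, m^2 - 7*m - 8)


(1) = gcd((w - 4)*(w - 2), (w - 4)*(w + 7)) = w - 4
(2) = z - 4
(3) = s + 1
(4) = gcd((y - 1)*(y + 1/2)*(y + 7*sqrt(2)), (y - 6)*(y + 1/2)) = y + 1/2
(5) = gcd((m - 7)*(m + 2), (m - 8)*(m + 1)) = 1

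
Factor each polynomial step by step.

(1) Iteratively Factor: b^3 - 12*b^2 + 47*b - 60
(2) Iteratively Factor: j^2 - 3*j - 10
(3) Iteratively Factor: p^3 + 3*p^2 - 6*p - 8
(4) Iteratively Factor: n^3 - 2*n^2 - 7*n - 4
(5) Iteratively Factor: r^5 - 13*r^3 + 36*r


(1) = (b - 4)*(b^2 - 8*b + 15) = (b - 5)*(b - 4)*(b - 3)
(2) = (j - 5)*(j + 2)
(3) = (p + 4)*(p^2 - p - 2) = (p + 1)*(p + 4)*(p - 2)
(4) = (n + 1)*(n^2 - 3*n - 4) = (n + 1)^2*(n - 4)
(5) = (r + 2)*(r^4 - 2*r^3 - 9*r^2 + 18*r) = (r - 2)*(r + 2)*(r^3 - 9*r) = (r - 3)*(r - 2)*(r + 2)*(r^2 + 3*r) = r*(r - 3)*(r - 2)*(r + 2)*(r + 3)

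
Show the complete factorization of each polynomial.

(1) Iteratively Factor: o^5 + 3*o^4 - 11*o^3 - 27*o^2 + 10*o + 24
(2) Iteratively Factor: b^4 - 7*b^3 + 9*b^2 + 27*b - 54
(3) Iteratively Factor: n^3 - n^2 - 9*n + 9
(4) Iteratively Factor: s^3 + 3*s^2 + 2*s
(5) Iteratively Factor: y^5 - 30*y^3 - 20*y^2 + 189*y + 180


(1) = (o + 1)*(o^4 + 2*o^3 - 13*o^2 - 14*o + 24) = (o - 3)*(o + 1)*(o^3 + 5*o^2 + 2*o - 8) = (o - 3)*(o - 1)*(o + 1)*(o^2 + 6*o + 8) = (o - 3)*(o - 1)*(o + 1)*(o + 2)*(o + 4)
(2) = (b - 3)*(b^3 - 4*b^2 - 3*b + 18) = (b - 3)*(b + 2)*(b^2 - 6*b + 9) = (b - 3)^2*(b + 2)*(b - 3)
(3) = (n + 3)*(n^2 - 4*n + 3) = (n - 1)*(n + 3)*(n - 3)
(4) = (s + 1)*(s^2 + 2*s) = (s + 1)*(s + 2)*(s)
(5) = (y + 3)*(y^4 - 3*y^3 - 21*y^2 + 43*y + 60) = (y - 3)*(y + 3)*(y^3 - 21*y - 20) = (y - 5)*(y - 3)*(y + 3)*(y^2 + 5*y + 4) = (y - 5)*(y - 3)*(y + 1)*(y + 3)*(y + 4)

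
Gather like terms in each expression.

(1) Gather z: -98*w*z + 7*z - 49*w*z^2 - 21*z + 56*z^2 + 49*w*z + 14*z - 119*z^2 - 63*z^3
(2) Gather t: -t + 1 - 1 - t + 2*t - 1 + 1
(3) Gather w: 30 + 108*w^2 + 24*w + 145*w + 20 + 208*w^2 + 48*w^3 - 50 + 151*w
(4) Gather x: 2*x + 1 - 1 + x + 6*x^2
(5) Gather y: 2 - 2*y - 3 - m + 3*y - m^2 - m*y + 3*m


(1) = -49*w*z - 63*z^3 + z^2*(-49*w - 63)
(2) = 0
(3) = 48*w^3 + 316*w^2 + 320*w
(4) = 6*x^2 + 3*x
(5) = -m^2 + 2*m + y*(1 - m) - 1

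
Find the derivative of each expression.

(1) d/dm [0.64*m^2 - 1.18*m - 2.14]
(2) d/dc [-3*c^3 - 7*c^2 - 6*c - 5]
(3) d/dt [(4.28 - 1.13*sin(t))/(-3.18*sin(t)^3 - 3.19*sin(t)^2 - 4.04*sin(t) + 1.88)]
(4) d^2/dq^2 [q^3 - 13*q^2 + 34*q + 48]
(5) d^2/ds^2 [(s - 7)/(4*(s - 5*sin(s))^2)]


(1) = 1.28*m - 1.18
(2) = -9*c^2 - 14*c - 6
(3) = (-7.1868*sin(t)^3 + 37.2265*sin(t)^2 + 27.3064*sin(t) + 15.1668)*cos(t)/(10.1124*sin(t)^6 + 20.2884*sin(t)^5 + 35.8705*sin(t)^4 + 13.8184*sin(t)^3 + 4.3272*sin(t)^2 - 15.1904*sin(t) + 3.5344)
(4) = 6*q - 26
(5) = ((s - 5*sin(s))*((35 - 5*s)*sin(s) + 10*cos(s) - 2) + (3*s - 21)*(5*cos(s) - 1)^2)/(2*(s - 5*sin(s))^4)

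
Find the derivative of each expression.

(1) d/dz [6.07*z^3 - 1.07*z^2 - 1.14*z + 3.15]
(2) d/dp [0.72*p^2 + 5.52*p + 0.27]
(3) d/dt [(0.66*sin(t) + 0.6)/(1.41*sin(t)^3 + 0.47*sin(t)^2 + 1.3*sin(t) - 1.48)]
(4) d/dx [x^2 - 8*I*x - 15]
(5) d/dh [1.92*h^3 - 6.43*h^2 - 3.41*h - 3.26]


(1) = 18.21*z^2 - 2.14*z - 1.14
(2) = 1.44*p + 5.52
(3) = (-1.9599*sin(t) + 0.4653*sin(3*t) + 1.4241*cos(2*t) - 3.1809)*cos(t)/(1.41*sin(t)^3 + 0.47*sin(t)^2 + 1.3*sin(t) - 1.48)^2
(4) = 2*x - 8*I
(5) = 5.76*h^2 - 12.86*h - 3.41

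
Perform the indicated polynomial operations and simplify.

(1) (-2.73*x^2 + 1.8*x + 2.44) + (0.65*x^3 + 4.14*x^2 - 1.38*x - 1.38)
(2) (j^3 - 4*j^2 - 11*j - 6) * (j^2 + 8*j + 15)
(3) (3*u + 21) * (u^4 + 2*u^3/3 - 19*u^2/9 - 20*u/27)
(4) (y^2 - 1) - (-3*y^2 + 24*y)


(1) = 0.65*x^3 + 1.41*x^2 + 0.42*x + 1.06
(2) = j^5 + 4*j^4 - 28*j^3 - 154*j^2 - 213*j - 90
(3) = 3*u^5 + 23*u^4 + 23*u^3/3 - 419*u^2/9 - 140*u/9
(4) = 4*y^2 - 24*y - 1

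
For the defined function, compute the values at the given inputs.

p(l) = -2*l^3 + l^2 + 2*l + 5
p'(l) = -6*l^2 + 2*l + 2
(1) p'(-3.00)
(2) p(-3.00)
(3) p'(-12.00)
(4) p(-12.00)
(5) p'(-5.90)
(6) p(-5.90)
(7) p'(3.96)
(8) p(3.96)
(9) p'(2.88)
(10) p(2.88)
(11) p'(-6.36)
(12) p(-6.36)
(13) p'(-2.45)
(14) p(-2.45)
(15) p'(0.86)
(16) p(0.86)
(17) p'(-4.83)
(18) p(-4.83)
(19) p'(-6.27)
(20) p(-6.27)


(1) = -58.00
(2) = 62.00
(3) = -886.00
(4) = 3581.00
(5) = -218.66
(6) = 438.77
(7) = -84.17
(8) = -95.60
(9) = -42.01
(10) = -28.72
(11) = -253.42
(12) = 547.25
(13) = -38.92
(14) = 35.51
(15) = -0.72
(16) = 6.19
(17) = -147.63
(18) = 244.03
(19) = -246.42
(20) = 524.76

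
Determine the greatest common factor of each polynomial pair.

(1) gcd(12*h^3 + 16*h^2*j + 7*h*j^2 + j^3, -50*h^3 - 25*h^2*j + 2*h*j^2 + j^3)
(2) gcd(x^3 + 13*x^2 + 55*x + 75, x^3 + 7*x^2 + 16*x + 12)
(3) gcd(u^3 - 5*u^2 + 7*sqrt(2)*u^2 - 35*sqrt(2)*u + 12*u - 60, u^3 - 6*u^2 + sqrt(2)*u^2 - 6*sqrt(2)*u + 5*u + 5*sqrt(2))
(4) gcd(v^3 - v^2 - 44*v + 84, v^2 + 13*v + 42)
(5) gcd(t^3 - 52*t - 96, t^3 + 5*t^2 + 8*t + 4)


(1) = gcd((2*h + j)^2*(3*h + j), (-5*h + j)*(2*h + j)*(5*h + j)) = 2*h + j
(2) = gcd((x + 3)*(x + 5)^2, (x + 2)^2*(x + 3)) = x + 3
(3) = gcd((u - 5)*(u + sqrt(2))*(u + 6*sqrt(2)), (u - 5)*(u - 1)*(u + sqrt(2))) = u^2 + u*(-5 + sqrt(2)) - 5*sqrt(2)
(4) = v + 7
(5) = gcd((t - 8)*(t + 2)*(t + 6), (t + 1)*(t + 2)^2) = t + 2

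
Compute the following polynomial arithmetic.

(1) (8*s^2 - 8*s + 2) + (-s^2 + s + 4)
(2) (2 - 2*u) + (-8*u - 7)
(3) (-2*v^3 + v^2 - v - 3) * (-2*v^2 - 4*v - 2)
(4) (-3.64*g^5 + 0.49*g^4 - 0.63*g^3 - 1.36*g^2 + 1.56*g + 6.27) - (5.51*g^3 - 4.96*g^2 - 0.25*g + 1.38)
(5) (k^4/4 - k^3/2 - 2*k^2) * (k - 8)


(1) = 7*s^2 - 7*s + 6
(2) = -10*u - 5
(3) = 4*v^5 + 6*v^4 + 2*v^3 + 8*v^2 + 14*v + 6
(4) = -3.64*g^5 + 0.49*g^4 - 6.14*g^3 + 3.6*g^2 + 1.81*g + 4.89
(5) = k^5/4 - 5*k^4/2 + 2*k^3 + 16*k^2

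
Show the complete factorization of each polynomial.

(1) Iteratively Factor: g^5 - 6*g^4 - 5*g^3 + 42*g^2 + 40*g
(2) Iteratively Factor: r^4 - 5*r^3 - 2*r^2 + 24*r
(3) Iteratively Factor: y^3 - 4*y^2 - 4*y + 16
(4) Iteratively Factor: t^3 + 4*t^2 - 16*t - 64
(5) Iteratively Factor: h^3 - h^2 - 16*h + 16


(1) = (g + 1)*(g^4 - 7*g^3 + 2*g^2 + 40*g) = (g - 4)*(g + 1)*(g^3 - 3*g^2 - 10*g) = (g - 4)*(g + 1)*(g + 2)*(g^2 - 5*g) = (g - 5)*(g - 4)*(g + 1)*(g + 2)*(g)
(2) = (r - 3)*(r^3 - 2*r^2 - 8*r) = (r - 4)*(r - 3)*(r^2 + 2*r) = (r - 4)*(r - 3)*(r + 2)*(r)
(3) = (y - 4)*(y^2 - 4) = (y - 4)*(y - 2)*(y + 2)
(4) = (t + 4)*(t^2 - 16) = (t - 4)*(t + 4)*(t + 4)
(5) = (h - 1)*(h^2 - 16) = (h - 4)*(h - 1)*(h + 4)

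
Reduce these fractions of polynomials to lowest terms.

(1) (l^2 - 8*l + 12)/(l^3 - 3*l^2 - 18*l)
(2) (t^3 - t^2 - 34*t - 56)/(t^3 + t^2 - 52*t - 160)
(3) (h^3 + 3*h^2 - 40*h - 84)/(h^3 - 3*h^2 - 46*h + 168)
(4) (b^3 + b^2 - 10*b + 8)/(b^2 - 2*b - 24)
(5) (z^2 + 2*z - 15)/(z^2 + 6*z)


(1) = (l - 2)/(l^2 + 3*l)
(2) = (t^2 - 5*t - 14)/(t^2 - 3*t - 40)
(3) = (h + 2)/(h - 4)
(4) = (b^2 - 3*b + 2)/(b - 6)
(5) = (z^2 + 2*z - 15)/(z^2 + 6*z)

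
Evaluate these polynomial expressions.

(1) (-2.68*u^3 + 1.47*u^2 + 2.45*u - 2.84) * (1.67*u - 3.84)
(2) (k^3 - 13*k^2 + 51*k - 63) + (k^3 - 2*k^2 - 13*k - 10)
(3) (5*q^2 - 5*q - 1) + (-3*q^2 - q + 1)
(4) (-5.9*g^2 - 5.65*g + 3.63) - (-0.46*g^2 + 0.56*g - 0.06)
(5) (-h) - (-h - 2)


(1) = -4.4756*u^4 + 12.7461*u^3 - 1.5533*u^2 - 14.1508*u + 10.9056
(2) = 2*k^3 - 15*k^2 + 38*k - 73
(3) = 2*q^2 - 6*q
(4) = -5.44*g^2 - 6.21*g + 3.69
(5) = 2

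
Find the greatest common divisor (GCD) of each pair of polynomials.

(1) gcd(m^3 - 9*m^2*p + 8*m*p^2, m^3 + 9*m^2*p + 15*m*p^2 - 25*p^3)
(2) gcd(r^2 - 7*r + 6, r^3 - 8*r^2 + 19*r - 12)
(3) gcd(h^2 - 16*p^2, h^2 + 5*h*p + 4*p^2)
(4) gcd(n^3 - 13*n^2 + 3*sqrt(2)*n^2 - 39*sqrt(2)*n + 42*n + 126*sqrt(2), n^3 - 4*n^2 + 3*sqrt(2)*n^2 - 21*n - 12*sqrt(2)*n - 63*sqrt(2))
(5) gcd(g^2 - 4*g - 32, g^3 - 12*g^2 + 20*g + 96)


(1) = -m + p
(2) = gcd((r - 6)*(r - 1), (r - 4)*(r - 3)*(r - 1)) = r - 1
(3) = gcd((h - 4*p)*(h + 4*p), (h + p)*(h + 4*p)) = h + 4*p
(4) = gcd((n - 7)*(n - 6)*(n + 3*sqrt(2)), (n - 7)*(n + 3)*(n + 3*sqrt(2))) = n^2 + n*(-7 + 3*sqrt(2)) - 21*sqrt(2)
(5) = g - 8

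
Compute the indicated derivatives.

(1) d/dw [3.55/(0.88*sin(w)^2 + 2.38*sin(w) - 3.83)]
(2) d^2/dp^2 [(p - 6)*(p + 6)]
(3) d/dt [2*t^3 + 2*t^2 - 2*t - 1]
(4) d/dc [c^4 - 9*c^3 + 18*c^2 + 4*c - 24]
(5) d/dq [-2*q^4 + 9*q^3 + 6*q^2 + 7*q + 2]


(1) = -(6.248*sin(w) + 8.449)*cos(w)/(0.88*sin(w)^2 + 2.38*sin(w) - 3.83)^2
(2) = 2
(3) = 6*t^2 + 4*t - 2
(4) = 4*c^3 - 27*c^2 + 36*c + 4
(5) = -8*q^3 + 27*q^2 + 12*q + 7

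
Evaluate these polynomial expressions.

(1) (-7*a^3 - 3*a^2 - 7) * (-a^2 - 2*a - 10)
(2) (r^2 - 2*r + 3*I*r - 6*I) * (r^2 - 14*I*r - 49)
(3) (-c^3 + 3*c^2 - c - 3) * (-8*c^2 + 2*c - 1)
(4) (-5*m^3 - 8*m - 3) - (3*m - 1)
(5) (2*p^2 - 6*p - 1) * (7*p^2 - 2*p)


(1) = 7*a^5 + 17*a^4 + 76*a^3 + 37*a^2 + 14*a + 70
(2) = r^4 - 2*r^3 - 11*I*r^3 - 7*r^2 + 22*I*r^2 + 14*r - 147*I*r + 294*I
(3) = 8*c^5 - 26*c^4 + 15*c^3 + 19*c^2 - 5*c + 3
(4) = -5*m^3 - 11*m - 2
(5) = 14*p^4 - 46*p^3 + 5*p^2 + 2*p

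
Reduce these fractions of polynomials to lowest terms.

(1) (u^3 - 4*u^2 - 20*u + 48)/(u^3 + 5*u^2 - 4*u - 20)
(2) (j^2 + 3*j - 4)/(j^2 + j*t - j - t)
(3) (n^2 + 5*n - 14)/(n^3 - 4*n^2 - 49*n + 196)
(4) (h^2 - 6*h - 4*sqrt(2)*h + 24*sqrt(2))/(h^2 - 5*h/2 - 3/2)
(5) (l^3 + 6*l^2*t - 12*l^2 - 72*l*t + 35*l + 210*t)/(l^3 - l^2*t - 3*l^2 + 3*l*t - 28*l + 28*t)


(1) = (u^2 - 2*u - 24)/(u^2 + 7*u + 10)
(2) = (j + 4)/(j + t)
(3) = (n - 2)/(n^2 - 11*n + 28)
(4) = (2*h^2 + h*(-12 - 8*sqrt(2)) + 48*sqrt(2))/(2*h^2 - 5*h - 3)
(5) = (-l^2 - 6*l*t + 5*l + 30*t)/(-l^2 + l*t - 4*l + 4*t)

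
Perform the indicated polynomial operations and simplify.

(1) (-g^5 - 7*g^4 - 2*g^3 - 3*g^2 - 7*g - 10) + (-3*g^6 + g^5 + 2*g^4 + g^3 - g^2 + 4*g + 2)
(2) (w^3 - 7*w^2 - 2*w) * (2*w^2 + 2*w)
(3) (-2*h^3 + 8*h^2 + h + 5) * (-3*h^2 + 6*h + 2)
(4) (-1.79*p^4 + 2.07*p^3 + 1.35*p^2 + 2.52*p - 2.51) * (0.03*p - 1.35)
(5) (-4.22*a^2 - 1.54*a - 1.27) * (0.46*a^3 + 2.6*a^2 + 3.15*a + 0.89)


(1) = -3*g^6 - 5*g^4 - g^3 - 4*g^2 - 3*g - 8
(2) = 2*w^5 - 12*w^4 - 18*w^3 - 4*w^2
(3) = 6*h^5 - 36*h^4 + 41*h^3 + 7*h^2 + 32*h + 10
(4) = -0.0537*p^5 + 2.4786*p^4 - 2.754*p^3 - 1.7469*p^2 - 3.4773*p + 3.3885
(5) = -1.9412*a^5 - 11.6804*a^4 - 17.8812*a^3 - 11.9088*a^2 - 5.3711*a - 1.1303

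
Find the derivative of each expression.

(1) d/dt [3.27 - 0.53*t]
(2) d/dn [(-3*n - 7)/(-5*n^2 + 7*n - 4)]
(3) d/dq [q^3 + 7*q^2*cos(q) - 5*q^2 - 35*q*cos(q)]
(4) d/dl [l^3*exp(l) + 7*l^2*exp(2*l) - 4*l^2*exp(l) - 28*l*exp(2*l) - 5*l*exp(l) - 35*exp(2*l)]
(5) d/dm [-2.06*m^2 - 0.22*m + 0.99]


(1) = -0.530000000000000
(2) = (-15*n^2 - 70*n + 61)/(25*n^4 - 70*n^3 + 89*n^2 - 56*n + 16)
(3) = -7*q^2*sin(q) + 3*q^2 + 35*q*sin(q) + 14*q*cos(q) - 10*q - 35*cos(q)
(4) = (l^3 + 14*l^2*exp(l) - l^2 - 42*l*exp(l) - 13*l - 98*exp(l) - 5)*exp(l)
(5) = -4.12*m - 0.22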